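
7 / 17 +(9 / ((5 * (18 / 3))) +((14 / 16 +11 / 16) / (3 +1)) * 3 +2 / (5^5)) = 6406551/3400000 = 1.88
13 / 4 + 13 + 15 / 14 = 17.32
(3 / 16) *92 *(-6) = -207/2 = -103.50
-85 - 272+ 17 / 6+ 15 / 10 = -1058/3 = -352.67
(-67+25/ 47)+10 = -2654/47 = -56.47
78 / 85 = 0.92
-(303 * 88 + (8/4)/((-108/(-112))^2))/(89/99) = -213835864/7209 = -29662.35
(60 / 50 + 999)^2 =25010001/25 = 1000400.04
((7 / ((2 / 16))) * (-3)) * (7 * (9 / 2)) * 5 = -26460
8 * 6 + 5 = 53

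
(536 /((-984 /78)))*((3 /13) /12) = -67/82 = -0.82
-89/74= -1.20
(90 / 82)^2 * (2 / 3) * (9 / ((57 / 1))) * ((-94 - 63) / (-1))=635850/31939 = 19.91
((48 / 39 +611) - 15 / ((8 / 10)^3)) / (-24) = -161667/6656 = -24.29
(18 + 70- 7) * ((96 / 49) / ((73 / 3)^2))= 69984/261121 = 0.27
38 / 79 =0.48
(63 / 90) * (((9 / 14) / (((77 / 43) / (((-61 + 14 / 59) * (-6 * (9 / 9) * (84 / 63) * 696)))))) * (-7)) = -386250768/649 = -595147.56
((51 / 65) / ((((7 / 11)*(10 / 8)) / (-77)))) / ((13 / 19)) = -468996/4225 = -111.00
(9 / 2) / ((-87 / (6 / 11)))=-0.03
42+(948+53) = 1043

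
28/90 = 14/45 = 0.31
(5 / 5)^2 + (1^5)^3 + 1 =3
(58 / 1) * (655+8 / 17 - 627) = 28072/17 = 1651.29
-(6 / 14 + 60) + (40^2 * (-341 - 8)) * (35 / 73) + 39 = -136818950/511 = -267747.46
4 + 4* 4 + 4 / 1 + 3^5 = 267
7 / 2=3.50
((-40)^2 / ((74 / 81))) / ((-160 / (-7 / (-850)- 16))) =1101033/6290 = 175.04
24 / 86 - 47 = -2009/43 = -46.72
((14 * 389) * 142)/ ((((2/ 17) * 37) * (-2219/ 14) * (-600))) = 3286661/1759350 = 1.87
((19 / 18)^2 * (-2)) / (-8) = 361/1296 = 0.28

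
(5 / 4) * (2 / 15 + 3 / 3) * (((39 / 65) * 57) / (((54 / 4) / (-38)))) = -6137/45 = -136.38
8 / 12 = 2/3 = 0.67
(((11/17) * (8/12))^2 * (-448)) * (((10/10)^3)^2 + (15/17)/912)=-70104496/840123 = -83.45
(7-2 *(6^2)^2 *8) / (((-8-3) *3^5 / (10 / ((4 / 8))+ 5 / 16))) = 6736925/42768 = 157.52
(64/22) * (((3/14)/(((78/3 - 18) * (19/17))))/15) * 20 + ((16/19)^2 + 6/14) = 1.23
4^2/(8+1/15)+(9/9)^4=361/121 = 2.98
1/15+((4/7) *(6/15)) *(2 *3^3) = 12.41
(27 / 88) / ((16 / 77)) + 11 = 1597/128 = 12.48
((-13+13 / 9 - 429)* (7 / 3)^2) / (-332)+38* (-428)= -437177203/26892 = -16256.78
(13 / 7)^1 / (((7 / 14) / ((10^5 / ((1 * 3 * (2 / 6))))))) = 2600000/7 = 371428.57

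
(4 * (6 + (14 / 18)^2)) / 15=428/243 = 1.76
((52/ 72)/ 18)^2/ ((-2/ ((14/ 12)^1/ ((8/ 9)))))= -1183/1119744 = 0.00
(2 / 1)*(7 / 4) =3.50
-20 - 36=-56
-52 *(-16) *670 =557440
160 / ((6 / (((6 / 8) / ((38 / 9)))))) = 90/19 = 4.74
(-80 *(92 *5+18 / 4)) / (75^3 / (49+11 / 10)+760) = -620572/153317 = -4.05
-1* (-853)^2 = -727609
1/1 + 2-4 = -1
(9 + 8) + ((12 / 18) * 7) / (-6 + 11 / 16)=4111/255 = 16.12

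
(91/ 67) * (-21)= -1911/67 = -28.52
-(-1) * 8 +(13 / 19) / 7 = 8.10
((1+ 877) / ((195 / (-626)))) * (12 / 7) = -2198512/455 = -4831.89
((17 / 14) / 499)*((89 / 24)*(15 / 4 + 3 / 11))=89267/2459072 = 0.04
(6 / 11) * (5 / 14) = 15/77 = 0.19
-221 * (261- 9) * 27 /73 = -1503684/73 = -20598.41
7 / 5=1.40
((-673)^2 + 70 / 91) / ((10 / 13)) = 5888087/10 = 588808.70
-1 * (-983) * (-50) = -49150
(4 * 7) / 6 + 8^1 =38/3 = 12.67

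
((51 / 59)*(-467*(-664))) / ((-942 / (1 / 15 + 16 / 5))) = -129151652/138945 = -929.52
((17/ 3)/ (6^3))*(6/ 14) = 17/1512 = 0.01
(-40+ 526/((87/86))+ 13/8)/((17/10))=1675895/5916 = 283.28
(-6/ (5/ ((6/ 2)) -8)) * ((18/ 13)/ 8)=81/494 = 0.16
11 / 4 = 2.75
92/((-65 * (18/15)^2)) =-115/117 = -0.98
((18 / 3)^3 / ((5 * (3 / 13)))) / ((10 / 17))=7956/25 = 318.24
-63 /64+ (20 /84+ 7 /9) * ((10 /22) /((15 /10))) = -90017/133056 = -0.68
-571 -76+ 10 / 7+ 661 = 108/7 = 15.43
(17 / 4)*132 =561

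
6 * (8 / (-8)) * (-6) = 36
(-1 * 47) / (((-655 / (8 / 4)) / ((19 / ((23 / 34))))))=4.03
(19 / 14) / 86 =19/1204 = 0.02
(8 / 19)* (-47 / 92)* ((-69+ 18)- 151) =18988/437 = 43.45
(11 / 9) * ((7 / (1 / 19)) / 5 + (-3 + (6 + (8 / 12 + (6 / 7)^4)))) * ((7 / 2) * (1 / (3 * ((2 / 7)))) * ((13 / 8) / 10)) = 79328821/3175200 = 24.98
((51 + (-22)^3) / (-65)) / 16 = 10597/1040 = 10.19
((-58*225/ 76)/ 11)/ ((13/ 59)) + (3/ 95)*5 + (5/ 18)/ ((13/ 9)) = -191536/2717 = -70.50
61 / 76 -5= -319/76 = -4.20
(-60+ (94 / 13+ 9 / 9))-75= -1648/13 = -126.77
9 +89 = 98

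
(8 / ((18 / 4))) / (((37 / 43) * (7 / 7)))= 688/333 = 2.07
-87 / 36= -29/12 = -2.42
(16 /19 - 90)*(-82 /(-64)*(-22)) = 381997/152 = 2513.14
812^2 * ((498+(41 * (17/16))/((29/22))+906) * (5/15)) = 947508590/3 = 315836196.67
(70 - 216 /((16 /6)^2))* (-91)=-28847/8 = -3605.88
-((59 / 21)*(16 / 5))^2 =-891136/11025 = -80.83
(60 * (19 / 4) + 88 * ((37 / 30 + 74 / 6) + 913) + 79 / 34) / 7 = 41730847/3570 = 11689.31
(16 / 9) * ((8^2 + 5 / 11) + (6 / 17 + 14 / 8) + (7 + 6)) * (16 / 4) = 952144/1683 = 565.74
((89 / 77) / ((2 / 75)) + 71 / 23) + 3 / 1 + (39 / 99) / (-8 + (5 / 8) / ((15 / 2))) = 16616331/336490 = 49.38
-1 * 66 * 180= -11880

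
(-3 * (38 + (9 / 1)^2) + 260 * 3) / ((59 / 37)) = 15651/59 = 265.27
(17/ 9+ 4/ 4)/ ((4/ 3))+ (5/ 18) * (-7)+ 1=11/9 = 1.22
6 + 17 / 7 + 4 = 87/7 = 12.43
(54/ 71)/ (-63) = -0.01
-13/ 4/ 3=-13/12 = -1.08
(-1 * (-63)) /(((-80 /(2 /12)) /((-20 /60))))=7/160 = 0.04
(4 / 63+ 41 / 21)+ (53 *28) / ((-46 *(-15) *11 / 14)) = 378803/79695 = 4.75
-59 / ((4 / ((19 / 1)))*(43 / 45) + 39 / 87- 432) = 1462905/10695337 = 0.14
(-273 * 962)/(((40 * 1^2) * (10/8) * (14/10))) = -18759/5 = -3751.80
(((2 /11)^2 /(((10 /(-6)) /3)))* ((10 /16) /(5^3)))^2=81/915062500 = 0.00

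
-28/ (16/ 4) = -7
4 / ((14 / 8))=16/7 = 2.29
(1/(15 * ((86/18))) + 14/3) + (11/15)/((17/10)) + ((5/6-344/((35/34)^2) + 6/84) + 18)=-807557942/2686425 = -300.61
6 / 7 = 0.86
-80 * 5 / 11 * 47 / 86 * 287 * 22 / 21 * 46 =-35456800/129 = -274858.91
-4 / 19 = -0.21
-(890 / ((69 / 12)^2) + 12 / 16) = -58547/2116 = -27.67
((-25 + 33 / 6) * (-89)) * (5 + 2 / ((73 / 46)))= 10864.71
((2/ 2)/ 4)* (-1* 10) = -5/2 = -2.50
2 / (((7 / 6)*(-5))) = -12/35 = -0.34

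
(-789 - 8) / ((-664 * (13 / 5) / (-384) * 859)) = -191280/926861 = -0.21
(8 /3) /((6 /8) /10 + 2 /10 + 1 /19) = 6080/747 = 8.14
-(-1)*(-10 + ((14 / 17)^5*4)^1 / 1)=-12047274/1419857 = -8.48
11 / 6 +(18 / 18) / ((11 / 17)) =223/66 = 3.38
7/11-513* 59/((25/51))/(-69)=5663954/6325 = 895.49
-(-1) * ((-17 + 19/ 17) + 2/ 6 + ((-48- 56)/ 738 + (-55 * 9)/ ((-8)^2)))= -9404207/401472 = -23.42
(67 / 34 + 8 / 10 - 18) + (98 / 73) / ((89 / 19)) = -16504193/1104490 = -14.94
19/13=1.46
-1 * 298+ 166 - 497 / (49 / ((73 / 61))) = -61547/427 = -144.14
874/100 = 437/50 = 8.74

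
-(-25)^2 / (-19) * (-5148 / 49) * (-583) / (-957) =-56842500/26999 = -2105.36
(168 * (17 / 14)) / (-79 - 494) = -0.36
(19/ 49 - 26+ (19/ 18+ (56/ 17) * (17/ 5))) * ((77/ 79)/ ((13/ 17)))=-847297/49770 = -17.02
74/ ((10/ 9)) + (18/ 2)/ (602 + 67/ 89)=3573558/53645 = 66.61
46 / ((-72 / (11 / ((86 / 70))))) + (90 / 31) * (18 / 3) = 561415/47988 = 11.70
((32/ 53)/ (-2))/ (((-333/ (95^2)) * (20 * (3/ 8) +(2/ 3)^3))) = 1.05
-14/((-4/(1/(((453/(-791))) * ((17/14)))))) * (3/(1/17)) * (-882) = 34185438/151 = 226393.63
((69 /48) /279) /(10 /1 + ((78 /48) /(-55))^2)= 278300/540191151 = 0.00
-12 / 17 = -0.71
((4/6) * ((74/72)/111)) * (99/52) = 0.01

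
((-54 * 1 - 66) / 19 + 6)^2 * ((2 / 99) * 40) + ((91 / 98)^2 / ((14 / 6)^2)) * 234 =708203887/19068742 = 37.14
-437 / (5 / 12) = -5244/5 = -1048.80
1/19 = 0.05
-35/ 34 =-1.03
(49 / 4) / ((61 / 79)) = 3871/244 = 15.86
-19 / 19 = -1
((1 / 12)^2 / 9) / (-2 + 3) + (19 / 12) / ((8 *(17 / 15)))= 0.18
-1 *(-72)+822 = 894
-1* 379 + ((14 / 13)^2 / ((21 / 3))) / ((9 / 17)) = -575983/1521 = -378.69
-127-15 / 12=-513/4 = -128.25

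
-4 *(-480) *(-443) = -850560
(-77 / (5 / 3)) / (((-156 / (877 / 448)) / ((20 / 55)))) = 877/4160 = 0.21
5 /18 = 0.28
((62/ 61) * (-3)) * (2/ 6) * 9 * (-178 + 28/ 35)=494388/305 = 1620.94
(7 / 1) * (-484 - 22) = -3542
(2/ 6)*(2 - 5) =-1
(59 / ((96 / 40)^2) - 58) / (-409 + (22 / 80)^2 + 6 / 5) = 687700/5871231 = 0.12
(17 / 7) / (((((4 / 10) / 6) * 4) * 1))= 255/28 = 9.11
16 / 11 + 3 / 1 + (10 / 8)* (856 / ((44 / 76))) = 20379/11 = 1852.64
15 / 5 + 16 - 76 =-57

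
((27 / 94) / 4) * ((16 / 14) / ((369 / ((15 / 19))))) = 45/256291 = 0.00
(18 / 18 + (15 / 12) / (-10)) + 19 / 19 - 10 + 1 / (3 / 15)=-25/8 = -3.12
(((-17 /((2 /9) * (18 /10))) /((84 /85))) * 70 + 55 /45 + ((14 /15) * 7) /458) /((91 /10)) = -330.68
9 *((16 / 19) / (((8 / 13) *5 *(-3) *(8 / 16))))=-156/95 = -1.64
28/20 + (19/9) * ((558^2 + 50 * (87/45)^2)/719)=266783683/291195 = 916.17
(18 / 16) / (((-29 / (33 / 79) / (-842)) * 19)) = 125037/174116 = 0.72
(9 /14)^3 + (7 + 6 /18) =62555/8232 = 7.60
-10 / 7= -1.43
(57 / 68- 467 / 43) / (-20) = 5861/11696 = 0.50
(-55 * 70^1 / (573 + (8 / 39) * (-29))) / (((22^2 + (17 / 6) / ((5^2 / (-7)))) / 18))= -81081000/320583463 = -0.25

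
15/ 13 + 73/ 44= 1609/572 = 2.81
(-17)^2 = 289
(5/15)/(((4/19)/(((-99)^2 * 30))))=931095/2 = 465547.50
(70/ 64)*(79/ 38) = 2765/1216 = 2.27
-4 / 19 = -0.21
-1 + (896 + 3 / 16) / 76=13123/1216 = 10.79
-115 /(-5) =23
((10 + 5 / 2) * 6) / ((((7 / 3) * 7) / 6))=27.55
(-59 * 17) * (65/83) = -65195/83 = -785.48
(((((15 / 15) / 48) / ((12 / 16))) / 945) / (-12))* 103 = -103/408240 = 0.00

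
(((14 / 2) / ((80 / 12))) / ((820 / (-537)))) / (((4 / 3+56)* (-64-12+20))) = 4833/22566400 = 0.00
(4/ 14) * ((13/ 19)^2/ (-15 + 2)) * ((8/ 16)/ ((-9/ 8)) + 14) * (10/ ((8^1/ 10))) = -39650/22743 = -1.74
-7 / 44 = -0.16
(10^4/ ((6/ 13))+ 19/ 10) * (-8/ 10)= -1300114/75 = -17334.85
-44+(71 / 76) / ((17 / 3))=-56635/1292 = -43.84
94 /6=47/3 = 15.67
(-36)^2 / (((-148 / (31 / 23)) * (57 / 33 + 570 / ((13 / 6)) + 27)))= -359073/8877632 = -0.04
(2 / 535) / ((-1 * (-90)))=1/24075 = 0.00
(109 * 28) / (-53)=-3052/53 = -57.58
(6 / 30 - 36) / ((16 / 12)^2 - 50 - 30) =1611/3520 = 0.46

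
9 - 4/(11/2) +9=190/11 = 17.27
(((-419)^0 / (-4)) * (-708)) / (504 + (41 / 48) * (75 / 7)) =19824/57473 = 0.34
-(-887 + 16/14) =6201/7 = 885.86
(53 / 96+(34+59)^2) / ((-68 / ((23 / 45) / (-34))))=19098211/9987840 = 1.91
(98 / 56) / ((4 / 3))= 21/16 = 1.31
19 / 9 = 2.11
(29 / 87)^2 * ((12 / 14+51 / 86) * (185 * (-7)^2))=125615/86 = 1460.64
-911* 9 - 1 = -8200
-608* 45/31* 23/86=-314640/1333 = -236.04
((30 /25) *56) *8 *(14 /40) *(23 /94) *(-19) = -1027824/1175 = -874.74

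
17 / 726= 0.02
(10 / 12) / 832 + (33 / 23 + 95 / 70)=2244709/803712 = 2.79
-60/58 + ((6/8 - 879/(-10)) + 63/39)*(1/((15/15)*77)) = 80001/580580 = 0.14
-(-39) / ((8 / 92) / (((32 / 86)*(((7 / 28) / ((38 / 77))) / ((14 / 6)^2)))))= 88803/5719 = 15.53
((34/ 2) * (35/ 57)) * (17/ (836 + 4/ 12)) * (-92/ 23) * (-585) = 1820700/3667 = 496.51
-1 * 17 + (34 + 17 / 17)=18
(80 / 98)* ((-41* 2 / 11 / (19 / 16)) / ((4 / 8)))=-104960/10241 = -10.25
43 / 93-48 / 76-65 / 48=-43069/28272 = -1.52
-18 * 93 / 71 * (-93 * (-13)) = -2023866/71 = -28505.15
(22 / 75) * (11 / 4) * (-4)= -242/75 = -3.23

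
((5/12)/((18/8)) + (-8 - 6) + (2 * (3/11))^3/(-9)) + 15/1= 41944/35937 = 1.17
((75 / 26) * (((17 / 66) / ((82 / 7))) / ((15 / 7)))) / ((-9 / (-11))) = 0.04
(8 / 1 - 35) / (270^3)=-1/729000 = 0.00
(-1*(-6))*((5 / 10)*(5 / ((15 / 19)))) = 19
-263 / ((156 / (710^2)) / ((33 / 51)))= -364590325/663 = -549909.99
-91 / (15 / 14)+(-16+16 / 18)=-100.04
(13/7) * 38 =494/7 = 70.57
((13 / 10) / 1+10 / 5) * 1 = 3.30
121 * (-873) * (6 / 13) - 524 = -640610/13 = -49277.69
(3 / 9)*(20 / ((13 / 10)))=200/39 = 5.13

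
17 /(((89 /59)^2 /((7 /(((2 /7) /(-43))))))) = -124685939/15842 = -7870.59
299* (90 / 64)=420.47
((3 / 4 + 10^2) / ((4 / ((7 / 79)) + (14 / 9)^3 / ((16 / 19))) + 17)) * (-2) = -2056509/679849 = -3.02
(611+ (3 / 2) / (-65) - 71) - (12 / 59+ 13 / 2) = 2045104/3835 = 533.27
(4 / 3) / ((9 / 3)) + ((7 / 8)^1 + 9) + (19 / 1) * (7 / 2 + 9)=17843/72 = 247.82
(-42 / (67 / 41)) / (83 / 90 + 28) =-154980/174401 = -0.89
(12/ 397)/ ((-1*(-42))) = 2/2779 = 0.00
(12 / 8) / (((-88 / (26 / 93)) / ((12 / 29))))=-39/19778 = 0.00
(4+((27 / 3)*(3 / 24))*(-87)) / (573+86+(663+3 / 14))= -5257/74044 = -0.07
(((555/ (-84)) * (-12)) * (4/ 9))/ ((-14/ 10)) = -3700/147 = -25.17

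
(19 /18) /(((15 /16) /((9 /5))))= 152/75 = 2.03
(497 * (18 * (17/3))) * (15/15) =50694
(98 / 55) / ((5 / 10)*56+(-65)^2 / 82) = 8036/358655 = 0.02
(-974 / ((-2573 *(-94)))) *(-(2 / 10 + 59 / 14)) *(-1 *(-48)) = 3611592/4232585 = 0.85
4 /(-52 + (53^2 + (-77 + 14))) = 2/1347 = 0.00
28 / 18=14/9 = 1.56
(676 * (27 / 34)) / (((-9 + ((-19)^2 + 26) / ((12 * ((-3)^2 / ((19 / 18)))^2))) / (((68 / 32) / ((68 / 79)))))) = -788363199/5089885 = -154.89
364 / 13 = 28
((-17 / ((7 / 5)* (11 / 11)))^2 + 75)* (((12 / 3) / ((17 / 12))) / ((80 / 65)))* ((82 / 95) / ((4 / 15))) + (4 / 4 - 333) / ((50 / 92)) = 411881306/395675 = 1040.96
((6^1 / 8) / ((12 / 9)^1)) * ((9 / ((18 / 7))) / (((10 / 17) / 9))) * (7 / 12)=22491/1280 = 17.57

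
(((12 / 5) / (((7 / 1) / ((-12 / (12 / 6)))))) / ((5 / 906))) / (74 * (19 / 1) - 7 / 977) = -21243888/80129875 = -0.27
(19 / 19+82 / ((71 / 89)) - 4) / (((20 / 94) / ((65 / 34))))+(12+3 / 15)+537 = 34902363/24140 = 1445.83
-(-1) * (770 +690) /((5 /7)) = 2044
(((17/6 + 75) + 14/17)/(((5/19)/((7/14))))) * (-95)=-14197.56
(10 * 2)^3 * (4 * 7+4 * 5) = 384000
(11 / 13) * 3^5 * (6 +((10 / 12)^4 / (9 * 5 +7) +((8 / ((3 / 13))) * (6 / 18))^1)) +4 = 39106321/10816 = 3615.60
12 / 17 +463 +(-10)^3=-9117/17 = -536.29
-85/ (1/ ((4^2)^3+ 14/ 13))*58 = -262581660/13 = -20198589.23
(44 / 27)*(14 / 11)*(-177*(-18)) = 6608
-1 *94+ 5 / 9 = -93.44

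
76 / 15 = 5.07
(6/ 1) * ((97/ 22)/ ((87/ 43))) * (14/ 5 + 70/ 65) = 1051092/20735 = 50.69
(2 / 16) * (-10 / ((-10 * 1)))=1/8 = 0.12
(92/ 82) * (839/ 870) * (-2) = -38594/17835 = -2.16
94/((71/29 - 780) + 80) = -2726/20229 = -0.13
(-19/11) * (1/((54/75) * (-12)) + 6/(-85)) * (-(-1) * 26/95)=4043/45900 = 0.09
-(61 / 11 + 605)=-6716/11 = -610.55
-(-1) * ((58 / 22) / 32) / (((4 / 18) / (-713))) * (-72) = 1674837/88 = 19032.24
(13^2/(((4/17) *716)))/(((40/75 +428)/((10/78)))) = 5525/18409792 = 0.00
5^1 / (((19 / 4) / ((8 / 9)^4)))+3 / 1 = 455897/124659 = 3.66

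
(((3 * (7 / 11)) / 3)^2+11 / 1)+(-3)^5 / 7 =-19743/847 = -23.31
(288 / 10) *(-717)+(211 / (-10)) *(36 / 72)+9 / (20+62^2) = -133051351/6440 = -20660.15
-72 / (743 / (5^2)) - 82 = -62726/743 = -84.42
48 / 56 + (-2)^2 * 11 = 314/7 = 44.86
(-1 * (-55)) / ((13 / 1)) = 55/13 = 4.23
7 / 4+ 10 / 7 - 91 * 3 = -7555/28 = -269.82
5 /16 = 0.31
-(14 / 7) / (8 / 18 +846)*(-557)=5013/3809 = 1.32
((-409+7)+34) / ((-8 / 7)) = 322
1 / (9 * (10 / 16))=8/45 = 0.18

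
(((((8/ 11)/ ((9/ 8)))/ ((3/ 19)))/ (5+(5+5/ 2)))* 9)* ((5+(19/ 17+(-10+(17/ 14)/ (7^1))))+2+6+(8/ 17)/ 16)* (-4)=-35011072/687225 = -50.95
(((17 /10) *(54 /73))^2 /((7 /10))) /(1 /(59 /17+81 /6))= 7150761/186515 = 38.34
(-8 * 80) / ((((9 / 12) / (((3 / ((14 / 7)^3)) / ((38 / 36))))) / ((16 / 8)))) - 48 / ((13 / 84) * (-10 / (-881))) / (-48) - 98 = -166792/1235 = -135.05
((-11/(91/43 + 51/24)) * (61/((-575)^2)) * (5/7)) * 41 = -9463784/675334625 = -0.01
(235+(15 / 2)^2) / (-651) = -1165/2604 = -0.45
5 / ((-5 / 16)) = -16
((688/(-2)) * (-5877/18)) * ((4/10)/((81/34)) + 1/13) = 144775324/5265 = 27497.69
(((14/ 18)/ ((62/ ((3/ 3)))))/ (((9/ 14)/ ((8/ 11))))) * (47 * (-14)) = -257936/27621 = -9.34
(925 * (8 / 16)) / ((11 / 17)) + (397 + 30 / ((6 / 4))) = 24899/22 = 1131.77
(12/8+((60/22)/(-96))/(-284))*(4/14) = 74981/174944 = 0.43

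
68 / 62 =34/31 = 1.10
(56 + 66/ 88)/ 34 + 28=4035/136 = 29.67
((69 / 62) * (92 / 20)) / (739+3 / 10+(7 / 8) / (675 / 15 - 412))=2329716/336439559 = 0.01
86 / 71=1.21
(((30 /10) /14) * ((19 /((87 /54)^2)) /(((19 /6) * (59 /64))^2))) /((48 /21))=4478976/55622899 = 0.08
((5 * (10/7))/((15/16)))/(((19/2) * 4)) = 80/399 = 0.20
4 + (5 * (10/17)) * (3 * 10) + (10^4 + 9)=171721/17 = 10101.24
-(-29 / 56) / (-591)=-29/33096 = 0.00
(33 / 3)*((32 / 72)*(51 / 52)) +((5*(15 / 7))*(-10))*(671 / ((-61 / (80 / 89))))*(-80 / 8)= -257283499/24297 = -10589.11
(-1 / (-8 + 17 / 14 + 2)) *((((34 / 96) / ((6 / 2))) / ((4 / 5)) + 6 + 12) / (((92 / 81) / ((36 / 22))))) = 5926851/1084864 = 5.46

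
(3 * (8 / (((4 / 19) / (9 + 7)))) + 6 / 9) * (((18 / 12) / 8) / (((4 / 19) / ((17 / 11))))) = 884051/352 = 2511.51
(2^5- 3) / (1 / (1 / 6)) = 4.83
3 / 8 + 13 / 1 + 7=163/8 = 20.38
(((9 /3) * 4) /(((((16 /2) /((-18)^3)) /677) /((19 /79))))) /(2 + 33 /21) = -398824.64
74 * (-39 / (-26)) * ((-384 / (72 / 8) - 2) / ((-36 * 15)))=2479/270 = 9.18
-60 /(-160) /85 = 3/680 = 0.00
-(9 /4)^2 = -81/16 = -5.06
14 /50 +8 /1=207/25 = 8.28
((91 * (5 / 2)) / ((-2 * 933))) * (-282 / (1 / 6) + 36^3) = -5481.95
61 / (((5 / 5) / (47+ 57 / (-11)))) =28060/11 = 2550.91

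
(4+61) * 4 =260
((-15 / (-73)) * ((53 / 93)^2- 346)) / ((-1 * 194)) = 14948725/40829046 = 0.37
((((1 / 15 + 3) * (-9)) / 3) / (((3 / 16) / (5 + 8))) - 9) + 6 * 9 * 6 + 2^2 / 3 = -4823/15 = -321.53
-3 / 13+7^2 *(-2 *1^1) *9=-11469/13 = -882.23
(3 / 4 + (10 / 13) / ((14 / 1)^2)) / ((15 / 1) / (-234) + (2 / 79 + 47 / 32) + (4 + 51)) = 3642216/272613607 = 0.01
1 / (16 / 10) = 5/8 = 0.62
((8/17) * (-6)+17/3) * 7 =1015/51 = 19.90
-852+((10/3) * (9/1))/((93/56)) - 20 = -26472/31 = -853.94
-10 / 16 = -5/8 = -0.62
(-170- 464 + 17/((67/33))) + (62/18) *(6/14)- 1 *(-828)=286816/1407 = 203.85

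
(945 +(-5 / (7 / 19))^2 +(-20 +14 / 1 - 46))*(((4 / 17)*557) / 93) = 39199432/25823 = 1518.00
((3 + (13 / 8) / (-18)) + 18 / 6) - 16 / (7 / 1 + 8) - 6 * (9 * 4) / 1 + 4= -149153/720 = -207.16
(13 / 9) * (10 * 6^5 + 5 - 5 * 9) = 1010360/9 = 112262.22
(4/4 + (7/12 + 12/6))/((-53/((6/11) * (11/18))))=-43/1908 = -0.02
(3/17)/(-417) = -1/2363 = 0.00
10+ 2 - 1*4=8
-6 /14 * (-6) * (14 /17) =36/17 = 2.12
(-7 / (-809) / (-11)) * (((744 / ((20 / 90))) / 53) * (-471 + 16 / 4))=10944612/471647 = 23.21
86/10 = 43/5 = 8.60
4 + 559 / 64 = 815/64 = 12.73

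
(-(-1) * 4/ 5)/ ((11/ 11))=4/5 = 0.80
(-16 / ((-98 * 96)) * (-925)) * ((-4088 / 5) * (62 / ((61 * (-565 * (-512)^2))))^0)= 27010/21 = 1286.19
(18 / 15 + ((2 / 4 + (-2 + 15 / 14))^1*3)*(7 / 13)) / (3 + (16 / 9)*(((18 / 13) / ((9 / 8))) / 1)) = 297/3035 = 0.10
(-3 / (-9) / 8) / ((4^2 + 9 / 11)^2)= 121/821400 = 0.00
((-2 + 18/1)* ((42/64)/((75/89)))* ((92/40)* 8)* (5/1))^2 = 821280964/625 = 1314049.54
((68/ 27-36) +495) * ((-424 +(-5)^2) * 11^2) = -200534873/9 = -22281652.56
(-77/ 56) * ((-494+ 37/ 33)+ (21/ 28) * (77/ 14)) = 129031/192 = 672.04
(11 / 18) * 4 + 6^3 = 1966/9 = 218.44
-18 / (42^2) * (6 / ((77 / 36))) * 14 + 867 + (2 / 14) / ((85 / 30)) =7941111/9163 = 866.65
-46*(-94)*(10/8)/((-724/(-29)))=156745/724 = 216.50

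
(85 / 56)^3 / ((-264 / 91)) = -7983625/6623232 = -1.21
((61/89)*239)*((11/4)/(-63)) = -160369/22428 = -7.15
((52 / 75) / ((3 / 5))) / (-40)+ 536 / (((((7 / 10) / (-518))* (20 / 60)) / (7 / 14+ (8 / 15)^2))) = -420041773/450 = -933426.16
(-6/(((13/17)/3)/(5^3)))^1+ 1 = -38237/13 = -2941.31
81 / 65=1.25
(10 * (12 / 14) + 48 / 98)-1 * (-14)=1130/49 = 23.06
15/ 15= 1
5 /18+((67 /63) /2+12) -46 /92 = 517/42 = 12.31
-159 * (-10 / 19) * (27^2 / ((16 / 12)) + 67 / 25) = 8735937/190 = 45978.62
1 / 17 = 0.06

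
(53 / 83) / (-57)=-53/4731 = -0.01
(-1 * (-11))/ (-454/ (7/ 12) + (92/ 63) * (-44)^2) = 99/18440 = 0.01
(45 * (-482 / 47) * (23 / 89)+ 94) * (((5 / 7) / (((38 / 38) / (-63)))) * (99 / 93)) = 156916980/129673 = 1210.10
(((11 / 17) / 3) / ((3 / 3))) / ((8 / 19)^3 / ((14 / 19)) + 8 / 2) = 27797/528564 = 0.05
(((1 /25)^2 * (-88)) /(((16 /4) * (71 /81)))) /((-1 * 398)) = 891/8830625 = 0.00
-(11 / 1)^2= -121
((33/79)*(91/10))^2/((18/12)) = 3006003/312050 = 9.63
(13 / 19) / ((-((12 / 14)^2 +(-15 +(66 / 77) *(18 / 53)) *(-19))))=-33761/13826091 = 0.00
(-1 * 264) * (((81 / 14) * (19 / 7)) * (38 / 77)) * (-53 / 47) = 37194552/16121 = 2307.21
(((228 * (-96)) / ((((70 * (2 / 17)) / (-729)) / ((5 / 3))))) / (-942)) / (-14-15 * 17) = 12.74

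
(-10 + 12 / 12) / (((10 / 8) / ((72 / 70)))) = -1296/175 = -7.41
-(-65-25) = 90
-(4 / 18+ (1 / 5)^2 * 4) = -86/225 = -0.38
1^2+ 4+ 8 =13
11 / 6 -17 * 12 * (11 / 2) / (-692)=1793/519 = 3.45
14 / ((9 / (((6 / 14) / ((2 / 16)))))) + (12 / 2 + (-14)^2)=622/3 = 207.33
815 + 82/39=31867/39 = 817.10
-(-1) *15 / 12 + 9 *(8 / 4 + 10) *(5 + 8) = 1405.25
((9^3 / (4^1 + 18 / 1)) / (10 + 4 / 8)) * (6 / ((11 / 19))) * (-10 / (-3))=92340/847 = 109.02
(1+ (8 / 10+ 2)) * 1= 19/5 = 3.80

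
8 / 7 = 1.14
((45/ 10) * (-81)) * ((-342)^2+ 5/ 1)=-85270401/2 = -42635200.50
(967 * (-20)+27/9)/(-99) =19337/99 = 195.32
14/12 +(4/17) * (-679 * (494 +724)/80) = -619969/255 = -2431.25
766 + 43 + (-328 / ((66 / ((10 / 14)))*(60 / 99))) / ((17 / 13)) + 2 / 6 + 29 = 297686/357 = 833.85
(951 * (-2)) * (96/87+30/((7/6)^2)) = -62552976/1421 = -44020.39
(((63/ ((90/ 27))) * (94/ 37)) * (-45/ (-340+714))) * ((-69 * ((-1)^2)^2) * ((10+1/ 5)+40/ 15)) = 5129.13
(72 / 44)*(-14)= -252/11 = -22.91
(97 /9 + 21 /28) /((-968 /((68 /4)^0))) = -415/34848 = -0.01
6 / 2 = 3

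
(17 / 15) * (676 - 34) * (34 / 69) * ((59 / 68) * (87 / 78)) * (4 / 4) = 3112309/8970 = 346.97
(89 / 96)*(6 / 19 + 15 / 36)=14863/21888 = 0.68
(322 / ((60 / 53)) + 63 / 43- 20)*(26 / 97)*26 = 115937042/62565 = 1853.07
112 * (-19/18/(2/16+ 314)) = -1216/3231 = -0.38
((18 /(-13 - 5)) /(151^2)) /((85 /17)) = -1/114005 = 0.00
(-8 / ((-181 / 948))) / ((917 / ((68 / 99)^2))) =11689472/542246859 = 0.02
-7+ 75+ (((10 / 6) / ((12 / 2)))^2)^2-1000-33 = -101301215/104976 = -964.99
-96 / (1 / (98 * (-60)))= 564480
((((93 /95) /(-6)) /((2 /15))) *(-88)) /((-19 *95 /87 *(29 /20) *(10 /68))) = -834768/34295 = -24.34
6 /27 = 0.22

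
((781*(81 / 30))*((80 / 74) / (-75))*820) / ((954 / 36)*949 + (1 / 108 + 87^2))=-497990592/653695835 = -0.76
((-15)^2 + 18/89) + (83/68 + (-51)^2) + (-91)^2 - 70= 66804535/6052 = 11038.42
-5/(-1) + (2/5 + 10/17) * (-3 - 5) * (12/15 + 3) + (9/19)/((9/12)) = -197117/8075 = -24.41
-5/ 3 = -1.67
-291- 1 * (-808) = 517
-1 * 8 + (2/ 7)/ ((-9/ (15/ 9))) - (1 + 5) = -2656/189 = -14.05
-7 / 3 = -2.33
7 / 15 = 0.47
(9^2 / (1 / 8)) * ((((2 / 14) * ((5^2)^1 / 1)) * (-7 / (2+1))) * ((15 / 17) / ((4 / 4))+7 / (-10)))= -16740/17 = -984.71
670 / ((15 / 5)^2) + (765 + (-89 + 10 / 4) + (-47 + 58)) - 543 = 3977/18 = 220.94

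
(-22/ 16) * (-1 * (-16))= -22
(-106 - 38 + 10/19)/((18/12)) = -5452/57 = -95.65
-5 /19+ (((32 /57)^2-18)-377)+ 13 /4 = -5090507/12996 = -391.70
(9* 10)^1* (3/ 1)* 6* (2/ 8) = 405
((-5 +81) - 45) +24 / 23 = 737/23 = 32.04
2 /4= 1/2 = 0.50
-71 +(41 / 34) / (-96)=-231785/3264 = -71.01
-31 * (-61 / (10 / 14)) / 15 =13237/75 = 176.49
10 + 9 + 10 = 29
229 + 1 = 230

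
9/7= 1.29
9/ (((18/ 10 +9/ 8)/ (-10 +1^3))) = -27.69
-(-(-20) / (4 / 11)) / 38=-55/38 = -1.45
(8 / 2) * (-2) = -8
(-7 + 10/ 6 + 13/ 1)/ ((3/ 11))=253/9 = 28.11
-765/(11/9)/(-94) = 6885/1034 = 6.66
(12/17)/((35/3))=36/595 = 0.06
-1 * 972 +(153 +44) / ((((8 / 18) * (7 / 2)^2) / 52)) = 44568/49 = 909.55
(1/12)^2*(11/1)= 11/144 = 0.08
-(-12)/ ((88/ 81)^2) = 19683/1936 = 10.17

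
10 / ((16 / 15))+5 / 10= 79/8 = 9.88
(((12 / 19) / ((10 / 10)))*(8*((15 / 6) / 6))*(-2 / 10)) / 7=-8/133 = -0.06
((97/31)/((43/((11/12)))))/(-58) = -1067/927768 = 0.00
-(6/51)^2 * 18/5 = -72/1445 = -0.05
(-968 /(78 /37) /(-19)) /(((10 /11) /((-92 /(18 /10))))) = -9061448/6669 = -1358.74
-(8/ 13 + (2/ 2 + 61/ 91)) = -16/7 = -2.29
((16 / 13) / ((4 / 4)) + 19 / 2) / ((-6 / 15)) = -1395/52 = -26.83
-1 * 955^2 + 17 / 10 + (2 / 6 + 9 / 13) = -355688687/390 = -912022.27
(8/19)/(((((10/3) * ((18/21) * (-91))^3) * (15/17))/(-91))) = 119/4334850 = 0.00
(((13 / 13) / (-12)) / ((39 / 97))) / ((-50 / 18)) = 97/1300 = 0.07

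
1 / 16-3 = -47/16 = -2.94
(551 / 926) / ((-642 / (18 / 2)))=-1653/198164 = -0.01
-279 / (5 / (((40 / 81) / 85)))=-248/765 = -0.32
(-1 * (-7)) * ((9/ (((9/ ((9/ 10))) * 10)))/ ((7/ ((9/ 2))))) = 81/200 = 0.40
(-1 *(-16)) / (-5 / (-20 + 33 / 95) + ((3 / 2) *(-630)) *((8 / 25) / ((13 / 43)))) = -1941680/121353997 = -0.02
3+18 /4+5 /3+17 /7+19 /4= 1373/84 = 16.35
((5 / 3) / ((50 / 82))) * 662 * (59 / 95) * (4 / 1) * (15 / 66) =3202756/3135 = 1021.61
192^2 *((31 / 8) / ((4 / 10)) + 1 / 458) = 81798912/229 = 357200.49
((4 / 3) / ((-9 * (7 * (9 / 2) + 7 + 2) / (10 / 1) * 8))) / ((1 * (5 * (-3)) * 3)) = 2/19683 = 0.00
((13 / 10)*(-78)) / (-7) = 507/35 = 14.49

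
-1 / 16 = -0.06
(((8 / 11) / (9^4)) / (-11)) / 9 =-8/7144929 = 0.00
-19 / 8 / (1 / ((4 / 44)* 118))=-1121/44 = -25.48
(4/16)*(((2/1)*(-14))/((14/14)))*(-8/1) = 56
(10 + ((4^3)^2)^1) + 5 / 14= 57489/14 = 4106.36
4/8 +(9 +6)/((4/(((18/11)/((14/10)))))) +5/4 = 1889/308 = 6.13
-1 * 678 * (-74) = 50172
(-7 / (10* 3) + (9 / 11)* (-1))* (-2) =2.10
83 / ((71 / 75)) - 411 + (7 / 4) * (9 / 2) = -179175/568 = -315.45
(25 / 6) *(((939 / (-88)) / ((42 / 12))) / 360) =-1565/44352 = -0.04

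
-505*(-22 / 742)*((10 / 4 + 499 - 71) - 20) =4560655/742 = 6146.44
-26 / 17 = -1.53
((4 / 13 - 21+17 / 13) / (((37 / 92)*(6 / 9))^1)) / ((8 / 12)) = -52164/481 = -108.45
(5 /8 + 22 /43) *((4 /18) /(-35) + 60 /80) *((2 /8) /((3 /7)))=366367/743040 = 0.49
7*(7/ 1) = 49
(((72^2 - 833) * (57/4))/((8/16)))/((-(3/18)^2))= -4464126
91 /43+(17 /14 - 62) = -35319/602 = -58.67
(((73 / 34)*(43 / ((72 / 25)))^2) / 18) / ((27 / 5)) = 421803125/85660416 = 4.92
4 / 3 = 1.33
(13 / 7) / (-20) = -13/140 = -0.09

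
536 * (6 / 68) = 804/17 = 47.29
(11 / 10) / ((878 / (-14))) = -77/4390 = -0.02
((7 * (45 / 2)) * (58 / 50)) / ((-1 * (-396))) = 203/440 = 0.46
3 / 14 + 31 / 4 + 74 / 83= 8.86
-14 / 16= -7/8 = -0.88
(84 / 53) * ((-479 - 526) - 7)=-85008/53 = -1603.92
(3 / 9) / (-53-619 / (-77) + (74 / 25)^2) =-0.01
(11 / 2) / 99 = 0.06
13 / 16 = 0.81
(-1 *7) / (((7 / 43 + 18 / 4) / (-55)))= 33110/401 = 82.57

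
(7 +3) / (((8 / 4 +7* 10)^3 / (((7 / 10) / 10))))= 7/3732480 = 0.00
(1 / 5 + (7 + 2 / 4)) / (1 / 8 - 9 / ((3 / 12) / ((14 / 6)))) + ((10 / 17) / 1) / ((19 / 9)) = 18406/98515 = 0.19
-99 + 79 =-20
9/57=0.16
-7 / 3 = -2.33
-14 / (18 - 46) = 1/2 = 0.50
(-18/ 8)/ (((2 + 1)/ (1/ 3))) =-1/4 = -0.25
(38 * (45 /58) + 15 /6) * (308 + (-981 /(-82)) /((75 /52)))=60139471/5945 = 10115.97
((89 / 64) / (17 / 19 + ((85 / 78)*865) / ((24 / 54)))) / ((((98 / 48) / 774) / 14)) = 102089052/29348851 = 3.48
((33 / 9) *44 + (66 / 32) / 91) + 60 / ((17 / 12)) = 15126611/74256 = 203.71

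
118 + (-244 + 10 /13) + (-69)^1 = -2525/13 = -194.23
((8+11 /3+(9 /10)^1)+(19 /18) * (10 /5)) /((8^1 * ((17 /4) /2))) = 0.86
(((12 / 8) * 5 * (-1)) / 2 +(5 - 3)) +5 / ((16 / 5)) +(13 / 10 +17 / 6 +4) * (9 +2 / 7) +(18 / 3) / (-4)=24809/336 = 73.84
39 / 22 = 1.77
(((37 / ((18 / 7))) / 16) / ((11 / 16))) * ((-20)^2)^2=209292.93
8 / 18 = 0.44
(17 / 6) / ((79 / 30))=85/79 = 1.08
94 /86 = 47/43 = 1.09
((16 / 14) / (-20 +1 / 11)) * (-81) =2376/511 = 4.65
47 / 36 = 1.31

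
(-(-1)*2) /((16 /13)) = 13/8 = 1.62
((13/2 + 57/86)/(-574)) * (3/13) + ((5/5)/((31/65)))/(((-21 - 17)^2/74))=53642983/512973058 = 0.10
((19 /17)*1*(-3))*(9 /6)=-171/34 = -5.03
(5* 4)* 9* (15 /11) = 2700/11 = 245.45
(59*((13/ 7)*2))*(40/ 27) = 61360/189 = 324.66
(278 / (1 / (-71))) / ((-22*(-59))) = -9869/649 = -15.21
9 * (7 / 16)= 63/16 = 3.94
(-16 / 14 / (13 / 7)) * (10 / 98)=-40/637 = -0.06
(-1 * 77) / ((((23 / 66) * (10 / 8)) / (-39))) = 792792/115 = 6893.84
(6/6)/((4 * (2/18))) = 9/4 = 2.25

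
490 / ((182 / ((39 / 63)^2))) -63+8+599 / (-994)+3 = -51.57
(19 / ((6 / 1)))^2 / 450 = 361/16200 = 0.02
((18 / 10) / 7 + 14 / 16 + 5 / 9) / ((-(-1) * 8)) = 4253/20160 = 0.21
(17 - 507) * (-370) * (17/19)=162215.79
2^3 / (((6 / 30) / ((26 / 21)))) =1040/21 = 49.52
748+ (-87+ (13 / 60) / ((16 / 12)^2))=211559/320 = 661.12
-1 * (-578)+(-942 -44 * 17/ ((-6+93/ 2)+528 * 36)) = -815812/2241 = -364.04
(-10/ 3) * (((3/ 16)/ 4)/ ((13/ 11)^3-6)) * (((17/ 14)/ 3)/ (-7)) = -113135/54462912 = 0.00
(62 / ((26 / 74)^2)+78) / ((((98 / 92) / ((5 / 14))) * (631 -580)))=3.81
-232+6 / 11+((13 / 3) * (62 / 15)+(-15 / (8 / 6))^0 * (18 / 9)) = -104714/495 = -211.54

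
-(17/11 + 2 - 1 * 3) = -6/11 = -0.55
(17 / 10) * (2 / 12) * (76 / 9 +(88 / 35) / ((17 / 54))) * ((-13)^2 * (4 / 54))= 7434986/127575 = 58.28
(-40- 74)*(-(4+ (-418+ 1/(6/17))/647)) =247703/647 = 382.85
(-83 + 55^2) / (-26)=-1471/13 = -113.15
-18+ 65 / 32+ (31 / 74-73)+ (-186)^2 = 34507.45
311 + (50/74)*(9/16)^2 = 2947817/9472 = 311.21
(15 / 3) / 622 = 5/622 = 0.01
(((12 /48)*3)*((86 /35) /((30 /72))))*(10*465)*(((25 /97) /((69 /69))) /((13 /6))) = 2446.43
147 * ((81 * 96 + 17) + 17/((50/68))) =28724241/25 = 1148969.64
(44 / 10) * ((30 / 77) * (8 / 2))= 48/7 = 6.86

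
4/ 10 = 2/5 = 0.40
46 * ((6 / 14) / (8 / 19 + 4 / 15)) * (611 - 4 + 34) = 12605265/686 = 18375.02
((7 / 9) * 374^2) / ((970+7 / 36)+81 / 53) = 207575984/1854047 = 111.96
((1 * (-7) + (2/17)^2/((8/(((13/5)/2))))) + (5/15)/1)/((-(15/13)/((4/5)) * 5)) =1502293/1625625 = 0.92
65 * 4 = 260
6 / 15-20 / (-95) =58/95 = 0.61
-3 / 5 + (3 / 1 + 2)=22/5 = 4.40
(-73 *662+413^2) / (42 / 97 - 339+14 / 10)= -5389805/14866 = -362.56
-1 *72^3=-373248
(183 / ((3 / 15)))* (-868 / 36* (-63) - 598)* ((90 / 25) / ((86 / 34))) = 51574158/43 = 1199399.02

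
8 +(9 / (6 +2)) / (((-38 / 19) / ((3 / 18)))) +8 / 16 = 269/32 = 8.41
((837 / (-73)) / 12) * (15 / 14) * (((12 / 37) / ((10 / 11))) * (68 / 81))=-5797/18907 = -0.31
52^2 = 2704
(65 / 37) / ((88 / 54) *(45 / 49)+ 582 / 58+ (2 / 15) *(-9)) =106575/626743 = 0.17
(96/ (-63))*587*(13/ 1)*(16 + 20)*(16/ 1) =-6697837.71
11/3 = 3.67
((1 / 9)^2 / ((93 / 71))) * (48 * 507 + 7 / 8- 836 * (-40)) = 32817265/60264 = 544.56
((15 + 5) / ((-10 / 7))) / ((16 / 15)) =-105/8 = -13.12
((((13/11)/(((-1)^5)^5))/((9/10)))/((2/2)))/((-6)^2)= -0.04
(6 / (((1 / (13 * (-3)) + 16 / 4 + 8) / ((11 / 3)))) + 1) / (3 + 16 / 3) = 159/467 = 0.34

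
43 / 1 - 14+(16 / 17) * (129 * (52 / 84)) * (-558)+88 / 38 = -94753483/2261 = -41907.78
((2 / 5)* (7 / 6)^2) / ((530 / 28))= 343/11925 = 0.03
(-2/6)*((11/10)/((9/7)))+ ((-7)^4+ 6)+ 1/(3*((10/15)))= 324974/135 = 2407.21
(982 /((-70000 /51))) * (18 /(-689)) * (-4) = -225369/3014375 = -0.07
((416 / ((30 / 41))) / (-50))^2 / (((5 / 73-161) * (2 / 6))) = -331815952/137671875 = -2.41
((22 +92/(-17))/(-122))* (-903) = 127323/1037 = 122.78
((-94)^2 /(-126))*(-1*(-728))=-459472/9 = -51052.44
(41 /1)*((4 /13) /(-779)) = -4/247 = -0.02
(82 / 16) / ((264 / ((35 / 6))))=1435/12672 = 0.11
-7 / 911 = -0.01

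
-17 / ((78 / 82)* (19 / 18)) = -4182/247 = -16.93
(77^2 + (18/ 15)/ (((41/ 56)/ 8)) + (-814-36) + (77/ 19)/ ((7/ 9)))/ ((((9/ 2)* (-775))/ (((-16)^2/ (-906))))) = 188246016/455812375 = 0.41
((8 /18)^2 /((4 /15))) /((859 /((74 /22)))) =740/255123 = 0.00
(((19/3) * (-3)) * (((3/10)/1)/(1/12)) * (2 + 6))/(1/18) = -49248/5 = -9849.60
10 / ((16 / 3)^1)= 15/8 = 1.88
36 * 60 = 2160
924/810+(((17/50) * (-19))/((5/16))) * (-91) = 1882.29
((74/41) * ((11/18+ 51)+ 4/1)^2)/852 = 37074037/5658984 = 6.55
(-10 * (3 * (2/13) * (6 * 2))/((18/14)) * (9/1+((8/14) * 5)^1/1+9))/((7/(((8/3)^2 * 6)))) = -1495040/273 = -5476.34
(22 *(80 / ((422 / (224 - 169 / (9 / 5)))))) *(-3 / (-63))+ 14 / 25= 26320306/996975 = 26.40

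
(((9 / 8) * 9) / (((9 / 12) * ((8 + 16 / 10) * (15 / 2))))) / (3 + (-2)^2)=3/112 = 0.03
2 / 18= 1/9 = 0.11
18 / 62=9/31 = 0.29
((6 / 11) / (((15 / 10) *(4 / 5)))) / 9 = 0.05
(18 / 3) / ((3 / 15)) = 30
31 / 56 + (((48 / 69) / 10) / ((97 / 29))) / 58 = 346029/624680 = 0.55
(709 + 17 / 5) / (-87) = -3562/435 = -8.19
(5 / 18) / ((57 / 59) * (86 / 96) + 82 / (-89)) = -42008/8451 = -4.97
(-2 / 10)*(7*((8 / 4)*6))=-84/5 = -16.80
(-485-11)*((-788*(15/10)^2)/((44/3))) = 659556/11 = 59959.64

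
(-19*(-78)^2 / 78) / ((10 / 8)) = -5928/5 = -1185.60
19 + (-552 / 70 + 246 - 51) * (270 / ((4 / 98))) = 1237780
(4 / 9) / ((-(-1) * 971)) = 4/8739 = 0.00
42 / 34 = 21/17 = 1.24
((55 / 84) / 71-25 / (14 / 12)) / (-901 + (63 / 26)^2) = 21588905/902214537 = 0.02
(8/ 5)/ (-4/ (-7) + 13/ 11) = 616/675 = 0.91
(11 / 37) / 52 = 11/1924 = 0.01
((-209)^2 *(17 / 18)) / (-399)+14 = -89.39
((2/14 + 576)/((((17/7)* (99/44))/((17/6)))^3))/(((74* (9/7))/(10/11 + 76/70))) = 5469184/3247695 = 1.68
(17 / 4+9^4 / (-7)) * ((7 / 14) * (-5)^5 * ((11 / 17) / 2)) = 898046875/1904 = 471663.27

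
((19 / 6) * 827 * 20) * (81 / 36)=235695/2 = 117847.50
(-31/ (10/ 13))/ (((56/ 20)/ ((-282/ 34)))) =119.38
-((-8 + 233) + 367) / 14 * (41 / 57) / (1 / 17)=-206312/399 = -517.07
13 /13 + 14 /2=8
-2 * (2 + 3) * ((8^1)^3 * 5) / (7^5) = -25600/16807 = -1.52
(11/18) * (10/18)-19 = -3023/162 = -18.66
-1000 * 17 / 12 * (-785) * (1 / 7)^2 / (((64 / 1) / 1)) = 1668125/4704 = 354.62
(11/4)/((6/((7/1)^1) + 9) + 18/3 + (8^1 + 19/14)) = 77/706 = 0.11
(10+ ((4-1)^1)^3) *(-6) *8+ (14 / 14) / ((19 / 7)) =-33737/19 = -1775.63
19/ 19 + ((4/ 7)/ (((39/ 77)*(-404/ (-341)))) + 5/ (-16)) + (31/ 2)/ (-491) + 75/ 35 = 812530421/216613488 = 3.75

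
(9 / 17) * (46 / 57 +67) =11595/323 = 35.90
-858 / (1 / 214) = -183612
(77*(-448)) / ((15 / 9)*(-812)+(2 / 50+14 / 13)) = 33633600/1318411 = 25.51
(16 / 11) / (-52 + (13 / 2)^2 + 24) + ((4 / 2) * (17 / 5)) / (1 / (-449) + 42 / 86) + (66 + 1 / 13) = 62076602/774345 = 80.17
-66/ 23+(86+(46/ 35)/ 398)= 13317609/160195 = 83.13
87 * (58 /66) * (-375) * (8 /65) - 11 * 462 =-1231326/143 = -8610.67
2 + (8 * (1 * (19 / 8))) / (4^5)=2.02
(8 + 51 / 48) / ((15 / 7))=203/48 = 4.23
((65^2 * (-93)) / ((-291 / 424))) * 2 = 111066800/97 = 1145018.56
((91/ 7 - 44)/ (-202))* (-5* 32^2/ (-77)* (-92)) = -7301120/7777 = -938.81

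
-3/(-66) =1/22 = 0.05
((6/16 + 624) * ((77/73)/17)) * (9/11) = 314685/9928 = 31.70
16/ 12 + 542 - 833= -869/3 = -289.67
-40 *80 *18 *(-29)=1670400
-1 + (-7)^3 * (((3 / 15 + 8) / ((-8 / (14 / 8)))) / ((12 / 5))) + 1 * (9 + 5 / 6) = 101833/384 = 265.19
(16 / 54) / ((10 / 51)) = 68/45 = 1.51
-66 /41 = -1.61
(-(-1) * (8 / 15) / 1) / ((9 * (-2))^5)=-1/3542940 = 0.00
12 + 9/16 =201/16 = 12.56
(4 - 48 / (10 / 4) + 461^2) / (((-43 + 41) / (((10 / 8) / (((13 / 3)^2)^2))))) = -6620373/17576 = -376.67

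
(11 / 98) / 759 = 1/6762 = 0.00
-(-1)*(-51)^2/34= 153/2 = 76.50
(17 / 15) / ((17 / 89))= 89/15 = 5.93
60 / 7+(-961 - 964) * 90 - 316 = -1214902/7 = -173557.43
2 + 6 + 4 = 12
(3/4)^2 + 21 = 345/16 = 21.56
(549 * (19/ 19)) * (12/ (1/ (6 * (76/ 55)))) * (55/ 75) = 1001376/25 = 40055.04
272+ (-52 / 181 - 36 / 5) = 239384/905 = 264.51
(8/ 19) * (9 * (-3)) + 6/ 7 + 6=-600/133 = -4.51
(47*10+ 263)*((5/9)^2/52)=18325/4212 = 4.35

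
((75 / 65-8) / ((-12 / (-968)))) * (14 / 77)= -3916/39 = -100.41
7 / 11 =0.64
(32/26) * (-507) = -624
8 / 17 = 0.47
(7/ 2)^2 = 49/4 = 12.25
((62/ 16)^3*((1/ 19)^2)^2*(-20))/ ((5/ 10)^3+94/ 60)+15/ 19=331936155/423282608 = 0.78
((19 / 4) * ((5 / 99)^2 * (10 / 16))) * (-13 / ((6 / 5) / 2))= -0.16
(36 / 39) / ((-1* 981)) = -4/4251 = 0.00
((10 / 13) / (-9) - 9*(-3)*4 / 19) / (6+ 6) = 6223/13338 = 0.47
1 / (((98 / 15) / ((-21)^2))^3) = 2460375/8 = 307546.88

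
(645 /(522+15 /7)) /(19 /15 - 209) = -22575/3810868 = -0.01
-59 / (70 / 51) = -3009/70 = -42.99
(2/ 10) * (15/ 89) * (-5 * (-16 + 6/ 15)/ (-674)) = -117/29993 = 0.00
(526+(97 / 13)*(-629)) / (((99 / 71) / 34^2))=-404224300/117 = -3454908.55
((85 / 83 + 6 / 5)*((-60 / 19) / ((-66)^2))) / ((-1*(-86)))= -923/49230786 = 0.00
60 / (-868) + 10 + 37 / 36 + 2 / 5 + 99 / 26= 7701167/507780 = 15.17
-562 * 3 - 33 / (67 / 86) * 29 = -195264/67 = -2914.39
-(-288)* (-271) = -78048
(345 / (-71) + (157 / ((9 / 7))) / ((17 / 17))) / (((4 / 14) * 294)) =18731/13419 = 1.40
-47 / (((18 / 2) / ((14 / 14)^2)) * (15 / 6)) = -94/45 = -2.09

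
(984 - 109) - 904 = -29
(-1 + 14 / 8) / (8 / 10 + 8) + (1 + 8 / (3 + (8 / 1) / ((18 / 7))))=2107/880 = 2.39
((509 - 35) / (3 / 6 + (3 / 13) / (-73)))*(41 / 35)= 899652/805 = 1117.58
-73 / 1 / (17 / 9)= -657/17 = -38.65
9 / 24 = 3/8 = 0.38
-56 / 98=-0.57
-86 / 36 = -43/18 = -2.39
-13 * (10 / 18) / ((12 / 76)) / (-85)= 247/459 = 0.54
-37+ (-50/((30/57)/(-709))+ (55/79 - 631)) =5268328/79 = 66687.70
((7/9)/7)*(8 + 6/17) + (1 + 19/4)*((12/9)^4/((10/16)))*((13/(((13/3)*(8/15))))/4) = 6398/153 = 41.82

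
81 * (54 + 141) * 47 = 742365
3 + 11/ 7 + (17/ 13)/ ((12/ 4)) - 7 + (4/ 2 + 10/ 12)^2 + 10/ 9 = 23411/3276 = 7.15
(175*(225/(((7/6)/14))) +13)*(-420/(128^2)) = -49613865/4096 = -12112.76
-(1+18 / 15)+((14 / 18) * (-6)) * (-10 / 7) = 67/15 = 4.47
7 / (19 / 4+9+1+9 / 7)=196/449 = 0.44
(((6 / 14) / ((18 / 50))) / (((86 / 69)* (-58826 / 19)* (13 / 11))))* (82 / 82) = -120175/460372276 = 0.00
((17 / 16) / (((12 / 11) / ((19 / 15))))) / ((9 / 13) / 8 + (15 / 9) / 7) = 323323/85080 = 3.80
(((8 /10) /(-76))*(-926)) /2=463/95 = 4.87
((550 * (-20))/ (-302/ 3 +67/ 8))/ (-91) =-52800/40313 = -1.31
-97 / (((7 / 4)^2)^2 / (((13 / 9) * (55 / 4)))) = -4438720/21609 = -205.41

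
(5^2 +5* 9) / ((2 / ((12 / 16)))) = 105/4 = 26.25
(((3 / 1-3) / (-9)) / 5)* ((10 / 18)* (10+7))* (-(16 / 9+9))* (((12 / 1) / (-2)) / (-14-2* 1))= 0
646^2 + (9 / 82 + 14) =34221069/82 = 417330.11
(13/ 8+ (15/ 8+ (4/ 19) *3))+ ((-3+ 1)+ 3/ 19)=87/38 = 2.29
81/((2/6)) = 243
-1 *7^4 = -2401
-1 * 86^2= -7396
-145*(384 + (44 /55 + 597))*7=-996527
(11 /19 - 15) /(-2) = 137/19 = 7.21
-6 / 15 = -2/5 = -0.40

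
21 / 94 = 0.22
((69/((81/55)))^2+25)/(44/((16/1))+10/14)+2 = 45458026/70713 = 642.85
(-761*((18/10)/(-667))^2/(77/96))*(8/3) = -15780096/856411325 = -0.02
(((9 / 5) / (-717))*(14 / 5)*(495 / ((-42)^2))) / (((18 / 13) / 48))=-572/8365 = -0.07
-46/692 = -23/346 = -0.07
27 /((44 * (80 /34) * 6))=153/3520 = 0.04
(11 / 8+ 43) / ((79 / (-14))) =-7.86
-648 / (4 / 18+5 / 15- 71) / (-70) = -0.13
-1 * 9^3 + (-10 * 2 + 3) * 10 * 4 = -1409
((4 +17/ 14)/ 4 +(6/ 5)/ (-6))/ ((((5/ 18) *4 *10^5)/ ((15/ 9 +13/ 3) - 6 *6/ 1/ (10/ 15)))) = -8343/17500000 = 0.00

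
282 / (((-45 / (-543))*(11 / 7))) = 119098/55 = 2165.42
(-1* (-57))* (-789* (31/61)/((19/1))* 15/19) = -1100655/1159 = -949.66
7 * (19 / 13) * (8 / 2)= 40.92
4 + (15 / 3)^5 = 3129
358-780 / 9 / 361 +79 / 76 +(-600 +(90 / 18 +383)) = 635935/4332 = 146.80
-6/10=-3/5 = -0.60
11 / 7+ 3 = 32/7 = 4.57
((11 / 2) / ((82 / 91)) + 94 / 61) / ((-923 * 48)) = -76477/443217216 = 0.00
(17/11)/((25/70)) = 238/55 = 4.33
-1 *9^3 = -729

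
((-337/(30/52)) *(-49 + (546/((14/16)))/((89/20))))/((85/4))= -284554712/113475 = -2507.64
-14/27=-0.52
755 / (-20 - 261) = -755/281 = -2.69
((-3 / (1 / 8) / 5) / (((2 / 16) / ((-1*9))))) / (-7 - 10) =-1728/85 = -20.33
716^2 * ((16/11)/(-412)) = -2050624/1133 = -1809.91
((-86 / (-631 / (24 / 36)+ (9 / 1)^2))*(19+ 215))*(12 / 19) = 160992/10963 = 14.69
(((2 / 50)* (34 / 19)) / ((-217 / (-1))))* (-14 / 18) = -34/132525 = 0.00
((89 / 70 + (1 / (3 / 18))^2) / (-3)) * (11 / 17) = -8.04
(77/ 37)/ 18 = 77/666 = 0.12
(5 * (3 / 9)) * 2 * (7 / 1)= 70/3 = 23.33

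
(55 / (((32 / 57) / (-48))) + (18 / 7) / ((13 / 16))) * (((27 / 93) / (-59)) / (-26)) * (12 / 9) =-2565837/2163707 = -1.19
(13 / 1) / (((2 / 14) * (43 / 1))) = 91/43 = 2.12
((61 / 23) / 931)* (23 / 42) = 61/39102 = 0.00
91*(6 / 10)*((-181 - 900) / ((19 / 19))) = -295113/5 = -59022.60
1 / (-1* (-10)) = 1/10 = 0.10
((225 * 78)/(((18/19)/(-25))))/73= -463125/73 = -6344.18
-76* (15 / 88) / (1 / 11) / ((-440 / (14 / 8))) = 399/704 = 0.57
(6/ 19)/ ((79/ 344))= 2064/1501 = 1.38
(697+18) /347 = 2.06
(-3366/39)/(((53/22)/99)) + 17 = -2432003/689 = -3529.76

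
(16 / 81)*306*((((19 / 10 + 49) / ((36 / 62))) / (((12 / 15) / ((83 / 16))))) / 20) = 22264169/12960 = 1717.91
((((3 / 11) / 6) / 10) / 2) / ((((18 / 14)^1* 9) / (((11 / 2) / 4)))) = 7/25920 = 0.00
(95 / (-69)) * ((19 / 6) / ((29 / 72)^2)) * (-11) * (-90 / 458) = -257320800/4429547 = -58.09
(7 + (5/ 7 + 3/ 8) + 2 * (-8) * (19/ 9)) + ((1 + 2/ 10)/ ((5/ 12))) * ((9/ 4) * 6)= 166213/12600 = 13.19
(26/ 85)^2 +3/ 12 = 9929/28900 = 0.34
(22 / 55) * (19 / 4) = 19/10 = 1.90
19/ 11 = 1.73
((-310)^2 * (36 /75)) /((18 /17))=130696/3 = 43565.33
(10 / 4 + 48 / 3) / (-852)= -37/1704 = -0.02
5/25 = 1/5 = 0.20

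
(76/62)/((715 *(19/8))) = 16/22165 = 0.00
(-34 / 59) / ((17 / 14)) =-28/59 = -0.47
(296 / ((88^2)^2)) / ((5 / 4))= 37/9370240 = 0.00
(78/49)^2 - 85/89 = 337391/213689 = 1.58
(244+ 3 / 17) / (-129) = -4151/2193 = -1.89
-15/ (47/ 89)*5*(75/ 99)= -55625/517 = -107.59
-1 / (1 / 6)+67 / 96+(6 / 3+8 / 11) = -2719/1056 = -2.57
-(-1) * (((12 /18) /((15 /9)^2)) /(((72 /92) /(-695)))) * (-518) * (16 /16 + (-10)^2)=167260646/15 = 11150709.73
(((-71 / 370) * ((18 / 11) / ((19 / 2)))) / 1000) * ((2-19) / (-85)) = -639/96662500 = 0.00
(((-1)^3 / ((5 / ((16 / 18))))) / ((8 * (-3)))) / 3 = 1/405 = 0.00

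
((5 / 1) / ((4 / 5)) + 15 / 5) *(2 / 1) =37/2 = 18.50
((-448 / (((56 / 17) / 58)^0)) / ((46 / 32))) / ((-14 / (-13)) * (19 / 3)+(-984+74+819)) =39936/10787 = 3.70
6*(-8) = -48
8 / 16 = 1/2 = 0.50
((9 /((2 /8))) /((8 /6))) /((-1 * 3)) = -9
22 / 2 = 11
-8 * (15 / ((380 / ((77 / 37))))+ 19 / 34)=-61282/11951 = -5.13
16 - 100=-84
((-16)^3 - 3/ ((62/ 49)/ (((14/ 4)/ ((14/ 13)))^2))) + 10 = -4078155/992 = -4111.04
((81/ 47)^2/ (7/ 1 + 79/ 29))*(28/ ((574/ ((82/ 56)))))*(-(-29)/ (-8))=-1839267/23256352 = -0.08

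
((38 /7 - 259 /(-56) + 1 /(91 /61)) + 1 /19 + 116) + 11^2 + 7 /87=298267139/1203384 = 247.86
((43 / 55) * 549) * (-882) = -20821374/55 = -378570.44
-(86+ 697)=-783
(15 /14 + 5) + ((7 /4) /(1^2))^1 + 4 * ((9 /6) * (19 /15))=2159/140 = 15.42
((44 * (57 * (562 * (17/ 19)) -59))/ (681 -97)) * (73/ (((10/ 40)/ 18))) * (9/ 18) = 5663394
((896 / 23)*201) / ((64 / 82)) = 230748/23 = 10032.52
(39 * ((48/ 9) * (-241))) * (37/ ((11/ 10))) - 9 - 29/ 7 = -129832532/77 = -1686136.78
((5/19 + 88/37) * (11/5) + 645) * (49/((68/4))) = 112092498/59755 = 1875.87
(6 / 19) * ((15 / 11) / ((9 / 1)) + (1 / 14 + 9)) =4261/1463 = 2.91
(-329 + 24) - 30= -335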